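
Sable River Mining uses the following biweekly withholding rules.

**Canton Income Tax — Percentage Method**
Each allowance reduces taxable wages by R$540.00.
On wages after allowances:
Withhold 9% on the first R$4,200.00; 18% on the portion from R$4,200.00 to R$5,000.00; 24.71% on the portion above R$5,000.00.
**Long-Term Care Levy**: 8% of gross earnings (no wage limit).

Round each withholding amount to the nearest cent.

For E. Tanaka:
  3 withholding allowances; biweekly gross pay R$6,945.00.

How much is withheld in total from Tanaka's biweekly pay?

R$1,157.91

Canton Income Tax: taxable = R$6,945.00 − 3×R$540.00 = R$5,325.00
  R$522.00 + 24.71% × (R$5,325.00 − R$5,000.00) = R$522.00 + 24.71% × R$325.00 = R$602.31
Long-Term Care Levy: 8% × R$6,945.00 = R$555.60
Total: R$602.31 + R$555.60 = R$1,157.91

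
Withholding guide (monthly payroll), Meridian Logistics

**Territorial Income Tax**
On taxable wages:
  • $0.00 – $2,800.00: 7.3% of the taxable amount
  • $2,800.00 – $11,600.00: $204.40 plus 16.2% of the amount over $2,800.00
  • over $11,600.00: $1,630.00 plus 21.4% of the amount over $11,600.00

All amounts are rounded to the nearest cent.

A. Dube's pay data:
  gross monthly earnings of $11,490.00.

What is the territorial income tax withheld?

$1,612.18

Territorial Income Tax: taxable = $11,490.00
  $204.40 + 16.2% × ($11,490.00 − $2,800.00) = $204.40 + 16.2% × $8,690.00 = $1,612.18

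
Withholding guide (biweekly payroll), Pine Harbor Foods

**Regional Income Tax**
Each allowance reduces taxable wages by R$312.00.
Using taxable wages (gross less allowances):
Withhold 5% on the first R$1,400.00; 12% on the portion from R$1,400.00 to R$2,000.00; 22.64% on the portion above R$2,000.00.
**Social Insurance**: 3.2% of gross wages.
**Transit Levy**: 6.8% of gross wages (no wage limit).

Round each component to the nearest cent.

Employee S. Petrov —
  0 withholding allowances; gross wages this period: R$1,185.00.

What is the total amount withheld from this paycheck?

Regional Income Tax: taxable = R$1,185.00
  5% × R$1,185.00 = R$59.25
Social Insurance: 3.2% × R$1,185.00 = R$37.92
Transit Levy: 6.8% × R$1,185.00 = R$80.58
Total: R$59.25 + R$37.92 + R$80.58 = R$177.75

R$177.75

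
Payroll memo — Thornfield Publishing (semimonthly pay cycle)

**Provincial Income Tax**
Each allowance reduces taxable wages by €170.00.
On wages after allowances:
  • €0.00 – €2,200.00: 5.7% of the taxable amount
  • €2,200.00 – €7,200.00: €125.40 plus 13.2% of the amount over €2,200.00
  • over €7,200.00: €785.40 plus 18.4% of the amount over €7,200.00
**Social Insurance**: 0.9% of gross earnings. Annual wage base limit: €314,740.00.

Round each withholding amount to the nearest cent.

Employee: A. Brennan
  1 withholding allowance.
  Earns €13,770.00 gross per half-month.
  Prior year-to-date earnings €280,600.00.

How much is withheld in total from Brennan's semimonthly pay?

Provincial Income Tax: taxable = €13,770.00 − 1×€170.00 = €13,600.00
  €785.40 + 18.4% × (€13,600.00 − €7,200.00) = €785.40 + 18.4% × €6,400.00 = €1,963.00
Social Insurance: 0.9% × €13,770.00 = €123.93
Total: €1,963.00 + €123.93 = €2,086.93

€2,086.93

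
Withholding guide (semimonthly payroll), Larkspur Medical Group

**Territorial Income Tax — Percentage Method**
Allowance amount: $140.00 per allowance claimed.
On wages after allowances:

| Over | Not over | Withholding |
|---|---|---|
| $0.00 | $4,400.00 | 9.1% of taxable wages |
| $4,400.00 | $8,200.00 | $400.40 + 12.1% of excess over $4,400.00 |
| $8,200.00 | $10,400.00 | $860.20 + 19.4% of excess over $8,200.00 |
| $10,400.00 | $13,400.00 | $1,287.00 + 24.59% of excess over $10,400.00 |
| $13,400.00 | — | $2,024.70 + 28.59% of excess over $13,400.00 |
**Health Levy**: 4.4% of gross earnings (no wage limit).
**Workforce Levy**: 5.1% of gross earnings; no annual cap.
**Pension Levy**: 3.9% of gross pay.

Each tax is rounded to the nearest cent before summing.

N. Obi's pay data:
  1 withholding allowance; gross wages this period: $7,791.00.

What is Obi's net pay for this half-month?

$5,953.24

Territorial Income Tax: taxable = $7,791.00 − 1×$140.00 = $7,651.00
  $400.40 + 12.1% × ($7,651.00 − $4,400.00) = $400.40 + 12.1% × $3,251.00 = $793.77
Health Levy: 4.4% × $7,791.00 = $342.80
Workforce Levy: 5.1% × $7,791.00 = $397.34
Pension Levy: 3.9% × $7,791.00 = $303.85
Total withheld: $793.77 + $342.80 + $397.34 + $303.85 = $1,837.76
Net pay: $7,791.00 − $1,837.76 = $5,953.24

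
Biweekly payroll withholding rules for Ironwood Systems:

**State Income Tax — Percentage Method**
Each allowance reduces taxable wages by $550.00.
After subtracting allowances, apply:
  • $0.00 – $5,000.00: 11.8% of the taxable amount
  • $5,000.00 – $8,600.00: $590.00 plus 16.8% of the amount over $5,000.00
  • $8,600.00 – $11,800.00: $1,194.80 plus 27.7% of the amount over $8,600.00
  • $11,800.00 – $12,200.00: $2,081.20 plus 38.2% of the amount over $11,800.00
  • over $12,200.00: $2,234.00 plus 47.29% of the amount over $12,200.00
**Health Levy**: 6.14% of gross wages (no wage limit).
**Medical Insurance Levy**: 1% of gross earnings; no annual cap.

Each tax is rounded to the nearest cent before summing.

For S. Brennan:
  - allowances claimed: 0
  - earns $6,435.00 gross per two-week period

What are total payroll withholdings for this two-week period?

State Income Tax: taxable = $6,435.00
  $590.00 + 16.8% × ($6,435.00 − $5,000.00) = $590.00 + 16.8% × $1,435.00 = $831.08
Health Levy: 6.14% × $6,435.00 = $395.11
Medical Insurance Levy: 1% × $6,435.00 = $64.35
Total: $831.08 + $395.11 + $64.35 = $1,290.54

$1,290.54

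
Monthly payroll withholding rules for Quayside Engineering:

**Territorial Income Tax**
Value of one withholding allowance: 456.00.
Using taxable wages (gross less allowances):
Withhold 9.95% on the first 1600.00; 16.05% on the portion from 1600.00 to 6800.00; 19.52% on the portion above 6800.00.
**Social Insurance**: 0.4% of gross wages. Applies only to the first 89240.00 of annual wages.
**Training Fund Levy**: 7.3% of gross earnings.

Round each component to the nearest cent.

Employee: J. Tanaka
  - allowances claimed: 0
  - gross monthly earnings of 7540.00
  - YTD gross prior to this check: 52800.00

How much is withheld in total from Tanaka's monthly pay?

Territorial Income Tax: taxable = 7540.00
  993.80 + 19.52% × (7540.00 − 6800.00) = 993.80 + 19.52% × 740.00 = 1138.25
Social Insurance: 0.4% × 7540.00 = 30.16
Training Fund Levy: 7.3% × 7540.00 = 550.42
Total: 1138.25 + 30.16 + 550.42 = 1718.83

1718.83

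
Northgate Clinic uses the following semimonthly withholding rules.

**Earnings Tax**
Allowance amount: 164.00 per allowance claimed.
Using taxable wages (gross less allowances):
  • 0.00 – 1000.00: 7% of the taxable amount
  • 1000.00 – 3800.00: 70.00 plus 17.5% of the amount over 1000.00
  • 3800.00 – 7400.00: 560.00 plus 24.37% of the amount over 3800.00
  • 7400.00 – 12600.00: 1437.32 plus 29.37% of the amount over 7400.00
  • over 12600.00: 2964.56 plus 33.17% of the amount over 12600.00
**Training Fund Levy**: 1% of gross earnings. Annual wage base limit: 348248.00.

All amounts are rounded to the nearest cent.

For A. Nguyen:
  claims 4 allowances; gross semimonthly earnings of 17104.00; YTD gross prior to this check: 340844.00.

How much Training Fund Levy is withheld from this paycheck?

74.04

Training Fund Levy: cap 348248.00 − YTD 340844.00 = 7404.00 subject; 1% × 7404.00 = 74.04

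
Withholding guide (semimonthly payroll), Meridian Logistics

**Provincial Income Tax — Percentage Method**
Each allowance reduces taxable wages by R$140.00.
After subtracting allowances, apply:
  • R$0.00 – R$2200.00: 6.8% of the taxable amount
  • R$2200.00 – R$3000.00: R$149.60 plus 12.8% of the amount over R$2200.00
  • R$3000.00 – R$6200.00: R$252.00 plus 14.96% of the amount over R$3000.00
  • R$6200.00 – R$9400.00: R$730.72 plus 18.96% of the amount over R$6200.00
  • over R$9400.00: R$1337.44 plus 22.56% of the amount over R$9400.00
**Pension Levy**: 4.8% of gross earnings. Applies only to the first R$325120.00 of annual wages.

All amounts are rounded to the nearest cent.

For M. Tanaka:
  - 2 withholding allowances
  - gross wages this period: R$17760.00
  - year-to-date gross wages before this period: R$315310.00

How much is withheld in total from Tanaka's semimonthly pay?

R$3631.17

Provincial Income Tax: taxable = R$17760.00 − 2×R$140.00 = R$17480.00
  R$1337.44 + 22.56% × (R$17480.00 − R$9400.00) = R$1337.44 + 22.56% × R$8080.00 = R$3160.29
Pension Levy: cap R$325120.00 − YTD R$315310.00 = R$9810.00 subject; 4.8% × R$9810.00 = R$470.88
Total: R$3160.29 + R$470.88 = R$3631.17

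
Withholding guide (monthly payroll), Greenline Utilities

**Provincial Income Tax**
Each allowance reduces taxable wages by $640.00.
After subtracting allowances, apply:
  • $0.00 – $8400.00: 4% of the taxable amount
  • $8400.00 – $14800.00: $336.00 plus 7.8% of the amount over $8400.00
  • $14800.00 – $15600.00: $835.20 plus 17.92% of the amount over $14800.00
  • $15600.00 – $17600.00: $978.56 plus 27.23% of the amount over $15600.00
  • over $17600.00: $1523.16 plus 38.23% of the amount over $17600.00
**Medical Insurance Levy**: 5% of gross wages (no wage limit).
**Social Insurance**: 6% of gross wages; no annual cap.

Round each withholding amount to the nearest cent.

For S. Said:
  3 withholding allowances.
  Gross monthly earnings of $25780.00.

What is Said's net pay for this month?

Provincial Income Tax: taxable = $25780.00 − 3×$640.00 = $23860.00
  $1523.16 + 38.23% × ($23860.00 − $17600.00) = $1523.16 + 38.23% × $6260.00 = $3916.36
Medical Insurance Levy: 5% × $25780.00 = $1289.00
Social Insurance: 6% × $25780.00 = $1546.80
Total withheld: $3916.36 + $1289.00 + $1546.80 = $6752.16
Net pay: $25780.00 − $6752.16 = $19027.84

$19027.84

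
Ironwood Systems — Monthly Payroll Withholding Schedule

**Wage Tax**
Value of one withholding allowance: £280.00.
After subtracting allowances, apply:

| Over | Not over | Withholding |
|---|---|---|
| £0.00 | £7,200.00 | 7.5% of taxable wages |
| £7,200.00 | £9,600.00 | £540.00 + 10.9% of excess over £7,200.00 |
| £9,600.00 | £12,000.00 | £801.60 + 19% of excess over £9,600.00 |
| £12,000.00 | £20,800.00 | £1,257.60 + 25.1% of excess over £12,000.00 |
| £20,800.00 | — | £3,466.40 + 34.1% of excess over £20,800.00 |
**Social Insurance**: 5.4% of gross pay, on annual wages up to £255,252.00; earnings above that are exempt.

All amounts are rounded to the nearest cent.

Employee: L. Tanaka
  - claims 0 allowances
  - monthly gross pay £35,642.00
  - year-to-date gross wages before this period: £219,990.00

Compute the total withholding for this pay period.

£10,431.67

Wage Tax: taxable = £35,642.00
  £3,466.40 + 34.1% × (£35,642.00 − £20,800.00) = £3,466.40 + 34.1% × £14,842.00 = £8,527.52
Social Insurance: cap £255,252.00 − YTD £219,990.00 = £35,262.00 subject; 5.4% × £35,262.00 = £1,904.15
Total: £8,527.52 + £1,904.15 = £10,431.67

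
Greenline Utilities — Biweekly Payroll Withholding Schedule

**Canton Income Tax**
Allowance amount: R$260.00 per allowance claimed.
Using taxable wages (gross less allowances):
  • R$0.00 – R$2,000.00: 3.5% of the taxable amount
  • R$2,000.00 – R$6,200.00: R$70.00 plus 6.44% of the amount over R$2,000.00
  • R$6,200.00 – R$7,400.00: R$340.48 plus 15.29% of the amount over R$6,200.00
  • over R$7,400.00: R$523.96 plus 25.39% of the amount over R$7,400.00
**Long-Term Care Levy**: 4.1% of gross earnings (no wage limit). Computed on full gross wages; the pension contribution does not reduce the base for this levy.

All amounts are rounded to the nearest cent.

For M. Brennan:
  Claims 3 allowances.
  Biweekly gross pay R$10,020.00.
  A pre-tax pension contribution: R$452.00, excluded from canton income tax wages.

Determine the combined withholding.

Canton Income Tax: taxable = R$10,020.00 − R$452.00 − 3×R$260.00 = R$8,788.00
  R$523.96 + 25.39% × (R$8,788.00 − R$7,400.00) = R$523.96 + 25.39% × R$1,388.00 = R$876.37
Long-Term Care Levy: 4.1% × R$10,020.00 = R$410.82
Total: R$876.37 + R$410.82 = R$1,287.19

R$1,287.19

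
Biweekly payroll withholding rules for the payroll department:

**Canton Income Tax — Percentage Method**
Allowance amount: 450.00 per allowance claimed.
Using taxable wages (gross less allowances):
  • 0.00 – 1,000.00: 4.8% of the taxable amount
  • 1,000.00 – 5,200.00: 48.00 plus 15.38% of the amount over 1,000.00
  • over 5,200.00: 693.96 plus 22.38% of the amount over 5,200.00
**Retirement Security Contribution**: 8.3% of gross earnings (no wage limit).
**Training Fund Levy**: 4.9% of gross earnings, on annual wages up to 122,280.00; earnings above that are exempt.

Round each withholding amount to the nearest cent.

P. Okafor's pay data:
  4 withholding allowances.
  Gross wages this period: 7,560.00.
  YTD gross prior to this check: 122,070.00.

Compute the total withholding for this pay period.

Canton Income Tax: taxable = 7,560.00 − 4×450.00 = 5,760.00
  693.96 + 22.38% × (5,760.00 − 5,200.00) = 693.96 + 22.38% × 560.00 = 819.29
Retirement Security Contribution: 8.3% × 7,560.00 = 627.48
Training Fund Levy: cap 122,280.00 − YTD 122,070.00 = 210.00 subject; 4.9% × 210.00 = 10.29
Total: 819.29 + 627.48 + 10.29 = 1,457.06

1,457.06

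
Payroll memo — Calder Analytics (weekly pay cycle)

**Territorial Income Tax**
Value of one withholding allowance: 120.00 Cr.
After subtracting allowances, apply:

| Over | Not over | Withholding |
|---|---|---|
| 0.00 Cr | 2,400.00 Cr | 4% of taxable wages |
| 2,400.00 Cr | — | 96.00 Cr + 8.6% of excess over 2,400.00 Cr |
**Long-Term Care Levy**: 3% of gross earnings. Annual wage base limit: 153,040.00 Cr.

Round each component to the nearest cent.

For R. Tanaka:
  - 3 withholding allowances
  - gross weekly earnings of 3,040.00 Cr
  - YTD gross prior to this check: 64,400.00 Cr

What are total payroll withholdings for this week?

211.28 Cr

Territorial Income Tax: taxable = 3,040.00 Cr − 3×120.00 Cr = 2,680.00 Cr
  96.00 Cr + 8.6% × (2,680.00 Cr − 2,400.00 Cr) = 96.00 Cr + 8.6% × 280.00 Cr = 120.08 Cr
Long-Term Care Levy: 3% × 3,040.00 Cr = 91.20 Cr
Total: 120.08 Cr + 91.20 Cr = 211.28 Cr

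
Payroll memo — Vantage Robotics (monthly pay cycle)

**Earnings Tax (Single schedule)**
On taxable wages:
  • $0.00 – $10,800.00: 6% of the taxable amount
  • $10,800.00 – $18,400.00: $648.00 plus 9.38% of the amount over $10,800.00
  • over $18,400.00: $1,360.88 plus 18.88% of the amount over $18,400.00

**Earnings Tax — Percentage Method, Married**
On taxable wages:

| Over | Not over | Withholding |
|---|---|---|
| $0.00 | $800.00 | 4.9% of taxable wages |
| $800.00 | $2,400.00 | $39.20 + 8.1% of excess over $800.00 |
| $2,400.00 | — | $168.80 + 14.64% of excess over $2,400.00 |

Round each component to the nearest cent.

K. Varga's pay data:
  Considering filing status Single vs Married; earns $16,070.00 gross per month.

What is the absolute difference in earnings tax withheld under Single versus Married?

$1,027.76

Earnings Tax (Single): taxable = $16,070.00
  $648.00 + 9.38% × ($16,070.00 − $10,800.00) = $648.00 + 9.38% × $5,270.00 = $1,142.33
Earnings Tax (Married): taxable = $16,070.00
  $168.80 + 14.64% × ($16,070.00 − $2,400.00) = $168.80 + 14.64% × $13,670.00 = $2,170.09
Difference: |$1,142.33 − $2,170.09| = $1,027.76 (higher under Married)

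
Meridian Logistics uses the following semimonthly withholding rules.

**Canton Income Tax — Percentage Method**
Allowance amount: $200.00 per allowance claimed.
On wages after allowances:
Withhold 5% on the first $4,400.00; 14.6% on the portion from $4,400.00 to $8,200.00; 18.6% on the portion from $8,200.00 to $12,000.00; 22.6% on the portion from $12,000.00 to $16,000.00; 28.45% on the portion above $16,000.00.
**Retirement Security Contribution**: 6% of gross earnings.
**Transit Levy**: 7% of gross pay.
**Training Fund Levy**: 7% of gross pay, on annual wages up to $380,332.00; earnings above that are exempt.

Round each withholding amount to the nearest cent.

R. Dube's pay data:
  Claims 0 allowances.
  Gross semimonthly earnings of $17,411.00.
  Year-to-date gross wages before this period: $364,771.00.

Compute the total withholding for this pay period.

$6,139.73

Canton Income Tax: taxable = $17,411.00
  $2,385.60 + 28.45% × ($17,411.00 − $16,000.00) = $2,385.60 + 28.45% × $1,411.00 = $2,787.03
Retirement Security Contribution: 6% × $17,411.00 = $1,044.66
Transit Levy: 7% × $17,411.00 = $1,218.77
Training Fund Levy: cap $380,332.00 − YTD $364,771.00 = $15,561.00 subject; 7% × $15,561.00 = $1,089.27
Total: $2,787.03 + $1,044.66 + $1,218.77 + $1,089.27 = $6,139.73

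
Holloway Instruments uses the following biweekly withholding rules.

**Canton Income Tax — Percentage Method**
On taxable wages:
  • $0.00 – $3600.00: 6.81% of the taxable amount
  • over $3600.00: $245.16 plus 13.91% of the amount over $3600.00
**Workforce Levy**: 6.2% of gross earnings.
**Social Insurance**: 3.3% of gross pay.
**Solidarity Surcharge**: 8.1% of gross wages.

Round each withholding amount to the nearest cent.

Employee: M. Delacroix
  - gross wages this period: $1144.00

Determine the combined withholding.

Canton Income Tax: taxable = $1144.00
  6.81% × $1144.00 = $77.91
Workforce Levy: 6.2% × $1144.00 = $70.93
Social Insurance: 3.3% × $1144.00 = $37.75
Solidarity Surcharge: 8.1% × $1144.00 = $92.66
Total: $77.91 + $70.93 + $37.75 + $92.66 = $279.25

$279.25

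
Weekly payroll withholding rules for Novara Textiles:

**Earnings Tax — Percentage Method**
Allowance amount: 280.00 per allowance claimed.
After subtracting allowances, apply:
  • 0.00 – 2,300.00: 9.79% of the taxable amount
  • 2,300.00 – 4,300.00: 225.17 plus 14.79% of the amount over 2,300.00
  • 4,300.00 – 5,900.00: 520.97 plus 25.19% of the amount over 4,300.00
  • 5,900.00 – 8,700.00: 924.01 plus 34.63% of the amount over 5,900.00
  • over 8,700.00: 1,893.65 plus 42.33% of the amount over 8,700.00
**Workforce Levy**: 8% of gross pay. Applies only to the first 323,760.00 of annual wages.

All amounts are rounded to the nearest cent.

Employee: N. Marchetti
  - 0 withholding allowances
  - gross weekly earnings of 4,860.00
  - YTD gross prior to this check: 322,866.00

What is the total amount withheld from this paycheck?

733.55

Earnings Tax: taxable = 4,860.00
  520.97 + 25.19% × (4,860.00 − 4,300.00) = 520.97 + 25.19% × 560.00 = 662.03
Workforce Levy: cap 323,760.00 − YTD 322,866.00 = 894.00 subject; 8% × 894.00 = 71.52
Total: 662.03 + 71.52 = 733.55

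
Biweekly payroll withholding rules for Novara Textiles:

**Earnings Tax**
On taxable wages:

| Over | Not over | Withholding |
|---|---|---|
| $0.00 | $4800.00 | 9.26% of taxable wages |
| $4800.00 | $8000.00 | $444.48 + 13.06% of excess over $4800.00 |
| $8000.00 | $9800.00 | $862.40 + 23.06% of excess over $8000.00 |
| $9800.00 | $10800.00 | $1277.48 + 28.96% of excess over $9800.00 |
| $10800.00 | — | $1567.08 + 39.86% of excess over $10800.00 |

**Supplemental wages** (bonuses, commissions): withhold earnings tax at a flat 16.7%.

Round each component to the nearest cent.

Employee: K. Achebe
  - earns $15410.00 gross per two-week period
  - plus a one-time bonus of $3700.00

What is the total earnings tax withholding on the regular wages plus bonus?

$4022.53

Earnings Tax: taxable = $15410.00
  $1567.08 + 39.86% × ($15410.00 − $10800.00) = $1567.08 + 39.86% × $4610.00 = $3404.63
Supplemental (16.7% flat on bonus): 16.7% × $3700.00 = $617.90
Total earnings tax: $3404.63 + $617.90 = $4022.53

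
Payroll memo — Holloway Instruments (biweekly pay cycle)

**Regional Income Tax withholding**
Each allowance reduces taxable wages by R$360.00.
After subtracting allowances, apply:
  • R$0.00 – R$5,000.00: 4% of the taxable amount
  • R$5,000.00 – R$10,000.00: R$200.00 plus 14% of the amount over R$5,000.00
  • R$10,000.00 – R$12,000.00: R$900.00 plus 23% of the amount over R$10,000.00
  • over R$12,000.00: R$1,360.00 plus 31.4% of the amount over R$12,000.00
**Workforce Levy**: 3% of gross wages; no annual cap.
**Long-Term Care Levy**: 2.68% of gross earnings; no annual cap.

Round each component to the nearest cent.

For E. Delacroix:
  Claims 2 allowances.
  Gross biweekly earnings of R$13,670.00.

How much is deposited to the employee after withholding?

R$11,235.24

Regional Income Tax: taxable = R$13,670.00 − 2×R$360.00 = R$12,950.00
  R$1,360.00 + 31.4% × (R$12,950.00 − R$12,000.00) = R$1,360.00 + 31.4% × R$950.00 = R$1,658.30
Workforce Levy: 3% × R$13,670.00 = R$410.10
Long-Term Care Levy: 2.68% × R$13,670.00 = R$366.36
Total withheld: R$1,658.30 + R$410.10 + R$366.36 = R$2,434.76
Net pay: R$13,670.00 − R$2,434.76 = R$11,235.24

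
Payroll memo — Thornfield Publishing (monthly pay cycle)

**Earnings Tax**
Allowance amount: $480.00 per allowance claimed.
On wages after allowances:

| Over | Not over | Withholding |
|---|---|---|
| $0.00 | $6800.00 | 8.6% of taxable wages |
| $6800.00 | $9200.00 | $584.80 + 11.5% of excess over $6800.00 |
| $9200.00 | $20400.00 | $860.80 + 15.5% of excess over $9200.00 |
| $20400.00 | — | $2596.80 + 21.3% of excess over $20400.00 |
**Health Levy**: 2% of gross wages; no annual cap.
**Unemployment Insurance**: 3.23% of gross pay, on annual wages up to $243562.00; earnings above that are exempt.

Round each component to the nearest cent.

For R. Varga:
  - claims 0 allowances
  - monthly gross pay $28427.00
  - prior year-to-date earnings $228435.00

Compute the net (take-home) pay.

Earnings Tax: taxable = $28427.00
  $2596.80 + 21.3% × ($28427.00 − $20400.00) = $2596.80 + 21.3% × $8027.00 = $4306.55
Health Levy: 2% × $28427.00 = $568.54
Unemployment Insurance: cap $243562.00 − YTD $228435.00 = $15127.00 subject; 3.23% × $15127.00 = $488.60
Total withheld: $4306.55 + $568.54 + $488.60 = $5363.69
Net pay: $28427.00 − $5363.69 = $23063.31

$23063.31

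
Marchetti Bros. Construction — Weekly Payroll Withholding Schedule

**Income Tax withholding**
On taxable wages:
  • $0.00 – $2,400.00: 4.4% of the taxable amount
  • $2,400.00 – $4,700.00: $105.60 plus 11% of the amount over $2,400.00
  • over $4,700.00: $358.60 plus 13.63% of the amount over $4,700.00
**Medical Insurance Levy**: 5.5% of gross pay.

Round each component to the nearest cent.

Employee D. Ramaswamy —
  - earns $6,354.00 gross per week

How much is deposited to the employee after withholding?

$5,420.49

Income Tax: taxable = $6,354.00
  $358.60 + 13.63% × ($6,354.00 − $4,700.00) = $358.60 + 13.63% × $1,654.00 = $584.04
Medical Insurance Levy: 5.5% × $6,354.00 = $349.47
Total withheld: $584.04 + $349.47 = $933.51
Net pay: $6,354.00 − $933.51 = $5,420.49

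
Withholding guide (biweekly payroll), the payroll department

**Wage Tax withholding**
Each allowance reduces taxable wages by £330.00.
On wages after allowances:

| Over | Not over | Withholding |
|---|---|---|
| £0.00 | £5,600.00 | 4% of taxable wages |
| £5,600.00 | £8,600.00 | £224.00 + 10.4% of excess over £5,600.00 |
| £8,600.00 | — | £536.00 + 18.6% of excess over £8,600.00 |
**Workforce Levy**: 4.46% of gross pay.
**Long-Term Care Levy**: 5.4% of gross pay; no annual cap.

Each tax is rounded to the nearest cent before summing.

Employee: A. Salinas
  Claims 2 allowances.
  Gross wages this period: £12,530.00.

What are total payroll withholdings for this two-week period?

£2,379.68

Wage Tax: taxable = £12,530.00 − 2×£330.00 = £11,870.00
  £536.00 + 18.6% × (£11,870.00 − £8,600.00) = £536.00 + 18.6% × £3,270.00 = £1,144.22
Workforce Levy: 4.46% × £12,530.00 = £558.84
Long-Term Care Levy: 5.4% × £12,530.00 = £676.62
Total: £1,144.22 + £558.84 + £676.62 = £2,379.68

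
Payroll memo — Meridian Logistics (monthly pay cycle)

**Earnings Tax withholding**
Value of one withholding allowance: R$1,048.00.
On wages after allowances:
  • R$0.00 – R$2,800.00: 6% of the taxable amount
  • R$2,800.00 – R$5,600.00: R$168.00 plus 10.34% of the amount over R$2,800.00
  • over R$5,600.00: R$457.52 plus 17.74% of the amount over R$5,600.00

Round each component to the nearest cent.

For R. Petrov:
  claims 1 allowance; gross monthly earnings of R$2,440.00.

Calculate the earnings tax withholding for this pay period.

Earnings Tax: taxable = R$2,440.00 − 1×R$1,048.00 = R$1,392.00
  6% × R$1,392.00 = R$83.52

R$83.52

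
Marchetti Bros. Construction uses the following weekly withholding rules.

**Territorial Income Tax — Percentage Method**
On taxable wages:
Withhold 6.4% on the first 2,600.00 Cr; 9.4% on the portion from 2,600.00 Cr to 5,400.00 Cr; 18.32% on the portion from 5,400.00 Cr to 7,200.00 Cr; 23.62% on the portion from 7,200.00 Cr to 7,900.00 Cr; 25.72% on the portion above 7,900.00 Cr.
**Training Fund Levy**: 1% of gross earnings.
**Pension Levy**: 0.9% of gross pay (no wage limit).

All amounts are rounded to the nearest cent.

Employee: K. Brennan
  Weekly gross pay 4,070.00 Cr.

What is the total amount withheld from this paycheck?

381.91 Cr

Territorial Income Tax: taxable = 4,070.00 Cr
  166.40 Cr + 9.4% × (4,070.00 Cr − 2,600.00 Cr) = 166.40 Cr + 9.4% × 1,470.00 Cr = 304.58 Cr
Training Fund Levy: 1% × 4,070.00 Cr = 40.70 Cr
Pension Levy: 0.9% × 4,070.00 Cr = 36.63 Cr
Total: 304.58 Cr + 40.70 Cr + 36.63 Cr = 381.91 Cr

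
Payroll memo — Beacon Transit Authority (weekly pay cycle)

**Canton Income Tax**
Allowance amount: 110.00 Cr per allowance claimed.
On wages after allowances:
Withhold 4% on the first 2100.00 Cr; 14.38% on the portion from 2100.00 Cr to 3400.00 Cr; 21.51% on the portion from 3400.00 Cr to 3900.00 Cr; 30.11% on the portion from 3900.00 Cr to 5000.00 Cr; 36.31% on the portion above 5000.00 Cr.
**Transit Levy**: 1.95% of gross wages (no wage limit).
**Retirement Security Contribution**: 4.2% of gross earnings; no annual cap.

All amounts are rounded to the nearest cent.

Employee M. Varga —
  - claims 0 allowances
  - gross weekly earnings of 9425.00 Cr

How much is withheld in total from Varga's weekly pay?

2896.06 Cr

Canton Income Tax: taxable = 9425.00 Cr
  709.70 Cr + 36.31% × (9425.00 Cr − 5000.00 Cr) = 709.70 Cr + 36.31% × 4425.00 Cr = 2316.42 Cr
Transit Levy: 1.95% × 9425.00 Cr = 183.79 Cr
Retirement Security Contribution: 4.2% × 9425.00 Cr = 395.85 Cr
Total: 2316.42 Cr + 183.79 Cr + 395.85 Cr = 2896.06 Cr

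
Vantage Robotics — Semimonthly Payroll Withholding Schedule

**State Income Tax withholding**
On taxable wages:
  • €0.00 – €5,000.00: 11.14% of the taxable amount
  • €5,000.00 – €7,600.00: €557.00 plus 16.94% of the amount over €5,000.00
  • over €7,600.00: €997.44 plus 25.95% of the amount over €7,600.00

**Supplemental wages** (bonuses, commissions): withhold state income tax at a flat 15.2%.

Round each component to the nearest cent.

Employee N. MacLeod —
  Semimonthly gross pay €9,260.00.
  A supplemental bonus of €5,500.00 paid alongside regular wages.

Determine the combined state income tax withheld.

State Income Tax: taxable = €9,260.00
  €997.44 + 25.95% × (€9,260.00 − €7,600.00) = €997.44 + 25.95% × €1,660.00 = €1,428.21
Supplemental (15.2% flat on bonus): 15.2% × €5,500.00 = €836.00
Total state income tax: €1,428.21 + €836.00 = €2,264.21

€2,264.21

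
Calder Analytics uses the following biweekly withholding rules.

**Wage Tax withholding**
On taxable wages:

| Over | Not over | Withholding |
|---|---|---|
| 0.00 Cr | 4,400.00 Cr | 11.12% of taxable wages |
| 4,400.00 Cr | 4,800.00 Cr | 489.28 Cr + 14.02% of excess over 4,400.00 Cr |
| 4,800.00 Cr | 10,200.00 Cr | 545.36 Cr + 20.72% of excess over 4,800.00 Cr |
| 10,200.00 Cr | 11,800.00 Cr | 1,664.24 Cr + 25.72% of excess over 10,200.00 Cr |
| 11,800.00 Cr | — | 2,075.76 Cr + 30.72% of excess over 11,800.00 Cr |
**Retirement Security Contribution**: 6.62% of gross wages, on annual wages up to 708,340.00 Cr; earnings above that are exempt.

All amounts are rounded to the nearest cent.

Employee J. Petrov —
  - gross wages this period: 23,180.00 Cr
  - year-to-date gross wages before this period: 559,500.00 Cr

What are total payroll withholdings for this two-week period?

Wage Tax: taxable = 23,180.00 Cr
  2,075.76 Cr + 30.72% × (23,180.00 Cr − 11,800.00 Cr) = 2,075.76 Cr + 30.72% × 11,380.00 Cr = 5,571.70 Cr
Retirement Security Contribution: 6.62% × 23,180.00 Cr = 1,534.52 Cr
Total: 5,571.70 Cr + 1,534.52 Cr = 7,106.22 Cr

7,106.22 Cr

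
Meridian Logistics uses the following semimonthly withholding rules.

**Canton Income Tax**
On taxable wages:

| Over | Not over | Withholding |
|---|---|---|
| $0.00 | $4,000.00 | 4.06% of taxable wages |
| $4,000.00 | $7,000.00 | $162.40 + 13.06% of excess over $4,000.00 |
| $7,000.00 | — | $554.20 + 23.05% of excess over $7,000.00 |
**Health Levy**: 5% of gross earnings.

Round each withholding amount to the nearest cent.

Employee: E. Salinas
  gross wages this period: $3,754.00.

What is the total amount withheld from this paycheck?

Canton Income Tax: taxable = $3,754.00
  4.06% × $3,754.00 = $152.41
Health Levy: 5% × $3,754.00 = $187.70
Total: $152.41 + $187.70 = $340.11

$340.11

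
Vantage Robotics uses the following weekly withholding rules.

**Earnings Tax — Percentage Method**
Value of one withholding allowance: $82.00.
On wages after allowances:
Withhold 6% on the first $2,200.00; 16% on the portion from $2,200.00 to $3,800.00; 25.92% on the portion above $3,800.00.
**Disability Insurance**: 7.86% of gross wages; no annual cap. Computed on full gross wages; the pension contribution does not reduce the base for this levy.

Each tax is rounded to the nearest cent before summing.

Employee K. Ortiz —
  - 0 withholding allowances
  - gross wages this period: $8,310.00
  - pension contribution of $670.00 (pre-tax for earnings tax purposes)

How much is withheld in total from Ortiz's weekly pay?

Earnings Tax: taxable = $8,310.00 − $670.00 = $7,640.00
  $388.00 + 25.92% × ($7,640.00 − $3,800.00) = $388.00 + 25.92% × $3,840.00 = $1,383.33
Disability Insurance: 7.86% × $8,310.00 = $653.17
Total: $1,383.33 + $653.17 = $2,036.50

$2,036.50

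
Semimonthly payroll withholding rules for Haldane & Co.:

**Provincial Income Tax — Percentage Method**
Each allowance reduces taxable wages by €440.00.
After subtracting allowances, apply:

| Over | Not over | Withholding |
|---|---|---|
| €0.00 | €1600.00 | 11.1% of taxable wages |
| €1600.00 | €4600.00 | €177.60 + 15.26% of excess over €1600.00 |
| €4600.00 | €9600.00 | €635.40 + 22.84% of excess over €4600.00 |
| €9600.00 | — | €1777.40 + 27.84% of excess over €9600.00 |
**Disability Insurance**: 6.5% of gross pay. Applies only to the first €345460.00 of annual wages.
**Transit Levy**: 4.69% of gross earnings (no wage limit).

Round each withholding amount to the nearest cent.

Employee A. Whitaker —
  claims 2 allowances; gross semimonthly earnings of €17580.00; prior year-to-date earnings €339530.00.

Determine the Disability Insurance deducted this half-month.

Disability Insurance: cap €345460.00 − YTD €339530.00 = €5930.00 subject; 6.5% × €5930.00 = €385.45

€385.45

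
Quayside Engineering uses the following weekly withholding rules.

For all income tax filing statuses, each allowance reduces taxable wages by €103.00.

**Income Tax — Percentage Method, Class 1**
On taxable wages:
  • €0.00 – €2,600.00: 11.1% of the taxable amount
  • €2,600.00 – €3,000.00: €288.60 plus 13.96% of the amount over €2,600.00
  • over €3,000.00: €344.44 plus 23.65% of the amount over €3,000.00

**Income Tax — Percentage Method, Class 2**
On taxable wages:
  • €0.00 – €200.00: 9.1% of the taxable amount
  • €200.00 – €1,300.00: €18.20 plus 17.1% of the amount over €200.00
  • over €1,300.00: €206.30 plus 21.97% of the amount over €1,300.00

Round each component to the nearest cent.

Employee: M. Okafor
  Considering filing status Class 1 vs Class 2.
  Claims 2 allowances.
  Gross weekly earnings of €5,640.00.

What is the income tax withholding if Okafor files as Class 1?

€920.08

Income Tax (Class 1): taxable = €5,640.00 − 2×€103.00 = €5,434.00
  €344.44 + 23.65% × (€5,434.00 − €3,000.00) = €344.44 + 23.65% × €2,434.00 = €920.08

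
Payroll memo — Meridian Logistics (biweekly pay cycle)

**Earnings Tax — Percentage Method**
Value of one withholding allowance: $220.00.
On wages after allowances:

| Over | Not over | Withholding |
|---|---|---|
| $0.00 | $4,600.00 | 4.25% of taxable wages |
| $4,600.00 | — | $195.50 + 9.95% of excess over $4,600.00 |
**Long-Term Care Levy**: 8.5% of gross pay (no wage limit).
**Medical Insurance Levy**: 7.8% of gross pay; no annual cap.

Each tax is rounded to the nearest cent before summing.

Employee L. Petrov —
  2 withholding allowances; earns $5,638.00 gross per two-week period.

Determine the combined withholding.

$1,173.99

Earnings Tax: taxable = $5,638.00 − 2×$220.00 = $5,198.00
  $195.50 + 9.95% × ($5,198.00 − $4,600.00) = $195.50 + 9.95% × $598.00 = $255.00
Long-Term Care Levy: 8.5% × $5,638.00 = $479.23
Medical Insurance Levy: 7.8% × $5,638.00 = $439.76
Total: $255.00 + $479.23 + $439.76 = $1,173.99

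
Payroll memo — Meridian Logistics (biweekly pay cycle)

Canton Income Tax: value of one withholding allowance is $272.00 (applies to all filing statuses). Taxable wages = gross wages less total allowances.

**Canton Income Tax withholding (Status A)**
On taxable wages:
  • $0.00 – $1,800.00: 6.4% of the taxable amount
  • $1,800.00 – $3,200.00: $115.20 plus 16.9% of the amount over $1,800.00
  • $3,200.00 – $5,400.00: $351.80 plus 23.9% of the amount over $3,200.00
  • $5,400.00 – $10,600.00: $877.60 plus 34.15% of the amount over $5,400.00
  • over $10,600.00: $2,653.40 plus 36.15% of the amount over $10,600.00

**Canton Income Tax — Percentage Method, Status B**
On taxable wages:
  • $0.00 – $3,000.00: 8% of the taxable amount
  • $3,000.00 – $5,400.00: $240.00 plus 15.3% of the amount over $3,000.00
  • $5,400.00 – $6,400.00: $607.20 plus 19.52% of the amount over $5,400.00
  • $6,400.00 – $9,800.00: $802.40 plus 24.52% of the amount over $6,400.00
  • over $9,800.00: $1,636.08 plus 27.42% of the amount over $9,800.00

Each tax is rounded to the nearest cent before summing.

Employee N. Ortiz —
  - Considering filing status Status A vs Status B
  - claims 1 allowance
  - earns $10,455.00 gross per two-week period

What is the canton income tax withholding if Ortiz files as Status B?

$1,741.10

Canton Income Tax (Status B): taxable = $10,455.00 − 1×$272.00 = $10,183.00
  $1,636.08 + 27.42% × ($10,183.00 − $9,800.00) = $1,636.08 + 27.42% × $383.00 = $1,741.10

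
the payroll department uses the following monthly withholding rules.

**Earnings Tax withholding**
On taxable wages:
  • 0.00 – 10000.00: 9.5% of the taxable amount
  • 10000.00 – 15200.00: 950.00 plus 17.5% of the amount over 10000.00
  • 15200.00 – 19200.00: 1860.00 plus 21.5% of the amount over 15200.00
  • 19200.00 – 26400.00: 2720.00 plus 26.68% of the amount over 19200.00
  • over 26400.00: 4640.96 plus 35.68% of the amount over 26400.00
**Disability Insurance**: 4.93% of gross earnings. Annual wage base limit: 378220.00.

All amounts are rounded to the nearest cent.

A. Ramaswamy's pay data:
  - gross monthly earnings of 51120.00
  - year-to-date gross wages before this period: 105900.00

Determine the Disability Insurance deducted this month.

Disability Insurance: 4.93% × 51120.00 = 2520.22

2520.22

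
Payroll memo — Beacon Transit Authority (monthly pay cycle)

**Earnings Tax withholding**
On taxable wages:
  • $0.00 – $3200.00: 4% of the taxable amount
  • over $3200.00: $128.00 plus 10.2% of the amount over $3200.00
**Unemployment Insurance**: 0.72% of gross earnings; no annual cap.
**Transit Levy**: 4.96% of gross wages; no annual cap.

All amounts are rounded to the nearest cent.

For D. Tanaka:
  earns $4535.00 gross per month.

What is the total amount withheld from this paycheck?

Earnings Tax: taxable = $4535.00
  $128.00 + 10.2% × ($4535.00 − $3200.00) = $128.00 + 10.2% × $1335.00 = $264.17
Unemployment Insurance: 0.72% × $4535.00 = $32.65
Transit Levy: 4.96% × $4535.00 = $224.94
Total: $264.17 + $32.65 + $224.94 = $521.76

$521.76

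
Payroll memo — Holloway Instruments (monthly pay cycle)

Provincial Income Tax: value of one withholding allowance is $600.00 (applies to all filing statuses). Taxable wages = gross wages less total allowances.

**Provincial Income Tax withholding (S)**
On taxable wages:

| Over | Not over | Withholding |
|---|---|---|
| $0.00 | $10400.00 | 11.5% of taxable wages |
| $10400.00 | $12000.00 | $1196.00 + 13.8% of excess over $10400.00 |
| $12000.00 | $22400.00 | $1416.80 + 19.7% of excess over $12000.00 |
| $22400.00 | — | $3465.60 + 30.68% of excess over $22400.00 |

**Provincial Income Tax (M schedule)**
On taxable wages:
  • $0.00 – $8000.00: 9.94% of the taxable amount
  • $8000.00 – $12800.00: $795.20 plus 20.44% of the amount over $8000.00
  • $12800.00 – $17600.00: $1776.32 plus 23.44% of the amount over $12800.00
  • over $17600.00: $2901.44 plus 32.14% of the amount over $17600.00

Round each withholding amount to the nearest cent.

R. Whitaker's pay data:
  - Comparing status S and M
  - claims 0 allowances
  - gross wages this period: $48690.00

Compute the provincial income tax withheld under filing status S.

$11531.37

Provincial Income Tax (S): taxable = $48690.00
  $3465.60 + 30.68% × ($48690.00 − $22400.00) = $3465.60 + 30.68% × $26290.00 = $11531.37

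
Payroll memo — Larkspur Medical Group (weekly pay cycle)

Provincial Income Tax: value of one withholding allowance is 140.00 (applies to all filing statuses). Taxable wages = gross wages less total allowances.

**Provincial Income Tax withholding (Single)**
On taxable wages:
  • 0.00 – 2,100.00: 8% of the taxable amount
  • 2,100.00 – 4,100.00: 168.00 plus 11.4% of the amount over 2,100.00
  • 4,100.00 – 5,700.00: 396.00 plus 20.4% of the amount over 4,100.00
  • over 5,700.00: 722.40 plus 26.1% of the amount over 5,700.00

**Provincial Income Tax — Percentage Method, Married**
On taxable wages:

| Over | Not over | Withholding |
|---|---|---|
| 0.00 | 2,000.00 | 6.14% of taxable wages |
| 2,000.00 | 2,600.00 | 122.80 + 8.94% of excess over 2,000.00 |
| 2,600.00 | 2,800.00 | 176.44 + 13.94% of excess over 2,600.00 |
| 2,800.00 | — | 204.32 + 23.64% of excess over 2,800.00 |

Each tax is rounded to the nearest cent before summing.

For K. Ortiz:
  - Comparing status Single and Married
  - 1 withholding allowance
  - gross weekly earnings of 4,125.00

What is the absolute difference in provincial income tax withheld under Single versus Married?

Provincial Income Tax (Single): taxable = 4,125.00 − 1×140.00 = 3,985.00
  168.00 + 11.4% × (3,985.00 − 2,100.00) = 168.00 + 11.4% × 1,885.00 = 382.89
Provincial Income Tax (Married): taxable = 4,125.00 − 1×140.00 = 3,985.00
  204.32 + 23.64% × (3,985.00 − 2,800.00) = 204.32 + 23.64% × 1,185.00 = 484.45
Difference: |382.89 − 484.45| = 101.56 (higher under Married)

101.56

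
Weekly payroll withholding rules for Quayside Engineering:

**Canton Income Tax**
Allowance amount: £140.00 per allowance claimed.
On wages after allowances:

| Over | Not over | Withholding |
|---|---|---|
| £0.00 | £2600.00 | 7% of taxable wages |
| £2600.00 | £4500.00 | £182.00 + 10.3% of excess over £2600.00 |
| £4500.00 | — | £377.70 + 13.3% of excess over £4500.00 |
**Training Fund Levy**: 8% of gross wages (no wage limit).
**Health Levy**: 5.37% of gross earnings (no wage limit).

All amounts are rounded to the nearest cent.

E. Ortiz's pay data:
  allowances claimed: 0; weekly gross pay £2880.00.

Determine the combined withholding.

Canton Income Tax: taxable = £2880.00
  £182.00 + 10.3% × (£2880.00 − £2600.00) = £182.00 + 10.3% × £280.00 = £210.84
Training Fund Levy: 8% × £2880.00 = £230.40
Health Levy: 5.37% × £2880.00 = £154.66
Total: £210.84 + £230.40 + £154.66 = £595.90

£595.90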